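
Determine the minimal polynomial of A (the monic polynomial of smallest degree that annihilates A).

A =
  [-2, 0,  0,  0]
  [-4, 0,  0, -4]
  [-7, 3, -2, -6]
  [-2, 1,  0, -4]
x^2 + 4*x + 4

The characteristic polynomial is χ_A(x) = (x + 2)^4, so the eigenvalues are known. The minimal polynomial is
  m_A(x) = Π_λ (x − λ)^{k_λ}
where k_λ is the size of the *largest* Jordan block for λ (equivalently, the smallest k with (A − λI)^k v = 0 for every generalised eigenvector v of λ).

  λ = -2: largest Jordan block has size 2, contributing (x + 2)^2

So m_A(x) = (x + 2)^2 = x^2 + 4*x + 4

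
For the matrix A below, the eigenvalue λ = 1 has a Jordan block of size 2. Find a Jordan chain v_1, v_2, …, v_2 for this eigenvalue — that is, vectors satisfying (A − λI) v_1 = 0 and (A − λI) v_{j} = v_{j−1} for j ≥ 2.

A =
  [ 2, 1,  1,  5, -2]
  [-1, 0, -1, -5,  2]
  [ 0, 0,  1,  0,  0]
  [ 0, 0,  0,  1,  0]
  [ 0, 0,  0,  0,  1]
A Jordan chain for λ = 1 of length 2:
v_1 = (1, -1, 0, 0, 0)ᵀ
v_2 = (1, 0, 0, 0, 0)ᵀ

Let N = A − (1)·I. We want v_2 with N^2 v_2 = 0 but N^1 v_2 ≠ 0; then v_{j-1} := N · v_j for j = 2, …, 2.

Pick v_2 = (1, 0, 0, 0, 0)ᵀ.
Then v_1 = N · v_2 = (1, -1, 0, 0, 0)ᵀ.

Sanity check: (A − (1)·I) v_1 = (0, 0, 0, 0, 0)ᵀ = 0. ✓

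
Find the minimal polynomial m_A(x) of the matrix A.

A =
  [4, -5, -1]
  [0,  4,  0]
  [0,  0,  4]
x^2 - 8*x + 16

The characteristic polynomial is χ_A(x) = (x - 4)^3, so the eigenvalues are known. The minimal polynomial is
  m_A(x) = Π_λ (x − λ)^{k_λ}
where k_λ is the size of the *largest* Jordan block for λ (equivalently, the smallest k with (A − λI)^k v = 0 for every generalised eigenvector v of λ).

  λ = 4: largest Jordan block has size 2, contributing (x − 4)^2

So m_A(x) = (x - 4)^2 = x^2 - 8*x + 16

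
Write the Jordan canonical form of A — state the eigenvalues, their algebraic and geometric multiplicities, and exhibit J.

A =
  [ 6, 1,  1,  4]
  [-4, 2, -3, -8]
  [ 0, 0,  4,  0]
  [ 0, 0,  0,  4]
J_3(4) ⊕ J_1(4)

The characteristic polynomial is
  det(x·I − A) = x^4 - 16*x^3 + 96*x^2 - 256*x + 256 = (x - 4)^4

Eigenvalues and multiplicities (the geometric multiplicity of λ is n − rank(A − λI), which equals the number of Jordan blocks for λ):
  λ = 4: algebraic multiplicity = 4, geometric multiplicity = 2

Determining the block sizes for each eigenvalue:
  λ = 4: with am = 4 and gm = 2, the partition is not yet determined (e.g. several partitions of 4 into 2 parts exist). Let N = A − (4)·I. Computing rank(N^1) = 2, rank(N^2) = 1, rank(N^3) = 0; the number of blocks of size ≥ j is rank(N^{j−1}) − rank(N^j), giving [2, 1, 1]. So we have 1 block(s) of size 3, 1 block(s) of size 1 → block sizes [3, 1]

Assembling the blocks gives a Jordan form
J =
  [4, 1, 0, 0]
  [0, 4, 1, 0]
  [0, 0, 4, 0]
  [0, 0, 0, 4]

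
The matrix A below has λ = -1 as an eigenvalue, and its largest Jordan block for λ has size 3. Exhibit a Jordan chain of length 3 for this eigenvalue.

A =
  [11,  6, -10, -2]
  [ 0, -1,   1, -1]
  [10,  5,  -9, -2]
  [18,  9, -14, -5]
A Jordan chain for λ = -1 of length 3:
v_1 = (8, -8, 4, 4)ᵀ
v_2 = (12, 0, 10, 18)ᵀ
v_3 = (1, 0, 0, 0)ᵀ

Let N = A − (-1)·I. We want v_3 with N^3 v_3 = 0 but N^2 v_3 ≠ 0; then v_{j-1} := N · v_j for j = 3, …, 2.

Pick v_3 = (1, 0, 0, 0)ᵀ.
Then v_2 = N · v_3 = (12, 0, 10, 18)ᵀ.
Then v_1 = N · v_2 = (8, -8, 4, 4)ᵀ.

Sanity check: (A − (-1)·I) v_1 = (0, 0, 0, 0)ᵀ = 0. ✓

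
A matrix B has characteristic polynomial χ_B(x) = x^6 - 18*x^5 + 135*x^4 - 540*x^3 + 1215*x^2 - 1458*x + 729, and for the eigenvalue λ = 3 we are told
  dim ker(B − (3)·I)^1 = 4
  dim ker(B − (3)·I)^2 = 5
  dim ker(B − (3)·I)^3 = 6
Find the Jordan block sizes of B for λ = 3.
Block sizes for λ = 3: [3, 1, 1, 1]

From the dimensions of kernels of powers, the number of Jordan blocks of size at least j is d_j − d_{j−1} where d_j = dim ker(N^j) (with d_0 = 0). Computing the differences gives [4, 1, 1].
The number of blocks of size exactly k is (#blocks of size ≥ k) − (#blocks of size ≥ k + 1), so the partition is: 3 block(s) of size 1, 1 block(s) of size 3.
In nonincreasing order the block sizes are [3, 1, 1, 1].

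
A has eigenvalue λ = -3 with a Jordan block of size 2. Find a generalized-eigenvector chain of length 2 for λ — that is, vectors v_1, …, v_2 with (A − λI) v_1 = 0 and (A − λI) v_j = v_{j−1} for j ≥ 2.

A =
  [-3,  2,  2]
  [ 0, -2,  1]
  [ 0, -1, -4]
A Jordan chain for λ = -3 of length 2:
v_1 = (2, 1, -1)ᵀ
v_2 = (0, 1, 0)ᵀ

Let N = A − (-3)·I. We want v_2 with N^2 v_2 = 0 but N^1 v_2 ≠ 0; then v_{j-1} := N · v_j for j = 2, …, 2.

Pick v_2 = (0, 1, 0)ᵀ.
Then v_1 = N · v_2 = (2, 1, -1)ᵀ.

Sanity check: (A − (-3)·I) v_1 = (0, 0, 0)ᵀ = 0. ✓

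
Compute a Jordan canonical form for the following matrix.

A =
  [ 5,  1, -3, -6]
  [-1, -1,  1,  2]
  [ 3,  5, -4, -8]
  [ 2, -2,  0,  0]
J_3(0) ⊕ J_1(0)

The characteristic polynomial is
  det(x·I − A) = x^4

Eigenvalues and multiplicities (the geometric multiplicity of λ is n − rank(A − λI), which equals the number of Jordan blocks for λ):
  λ = 0: algebraic multiplicity = 4, geometric multiplicity = 2

Determining the block sizes for each eigenvalue:
  λ = 0: with am = 4 and gm = 2, the partition is not yet determined (e.g. several partitions of 4 into 2 parts exist). Let N = A − (0)·I. Computing rank(N^1) = 2, rank(N^2) = 1, rank(N^3) = 0; the number of blocks of size ≥ j is rank(N^{j−1}) − rank(N^j), giving [2, 1, 1]. So we have 1 block(s) of size 3, 1 block(s) of size 1 → block sizes [3, 1]

Assembling the blocks gives a Jordan form
J =
  [0, 1, 0, 0]
  [0, 0, 1, 0]
  [0, 0, 0, 0]
  [0, 0, 0, 0]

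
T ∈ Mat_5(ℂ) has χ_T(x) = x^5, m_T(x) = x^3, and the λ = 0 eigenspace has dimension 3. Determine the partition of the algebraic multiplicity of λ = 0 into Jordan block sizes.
Block sizes for λ = 0: [3, 1, 1]

Step 1 — from the characteristic polynomial, algebraic multiplicity of λ = 0 is 5. From dim ker(T − (0)·I) = 3, there are exactly 3 Jordan blocks for λ = 0.
Step 2 — from the minimal polynomial, the factor (x − 0)^3 tells us the largest block for λ = 0 has size 3.
Step 3 — with total size 5, 3 blocks, and largest block 3, the block sizes (in nonincreasing order) are [3, 1, 1].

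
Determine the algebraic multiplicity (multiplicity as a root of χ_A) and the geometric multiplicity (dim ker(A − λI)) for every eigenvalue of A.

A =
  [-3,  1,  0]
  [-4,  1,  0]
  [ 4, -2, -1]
λ = -1: alg = 3, geom = 2

Step 1 — factor the characteristic polynomial to read off the algebraic multiplicities:
  χ_A(x) = (x + 1)^3

Step 2 — compute geometric multiplicities via the rank-nullity identity g(λ) = n − rank(A − λI):
  rank(A − (-1)·I) = 1, so dim ker(A − (-1)·I) = n − 1 = 2

Summary:
  λ = -1: algebraic multiplicity = 3, geometric multiplicity = 2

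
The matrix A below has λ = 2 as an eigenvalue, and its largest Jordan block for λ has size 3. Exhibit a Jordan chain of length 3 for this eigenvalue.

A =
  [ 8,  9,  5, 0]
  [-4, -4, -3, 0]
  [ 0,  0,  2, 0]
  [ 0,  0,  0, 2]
A Jordan chain for λ = 2 of length 3:
v_1 = (3, -2, 0, 0)ᵀ
v_2 = (5, -3, 0, 0)ᵀ
v_3 = (0, 0, 1, 0)ᵀ

Let N = A − (2)·I. We want v_3 with N^3 v_3 = 0 but N^2 v_3 ≠ 0; then v_{j-1} := N · v_j for j = 3, …, 2.

Pick v_3 = (0, 0, 1, 0)ᵀ.
Then v_2 = N · v_3 = (5, -3, 0, 0)ᵀ.
Then v_1 = N · v_2 = (3, -2, 0, 0)ᵀ.

Sanity check: (A − (2)·I) v_1 = (0, 0, 0, 0)ᵀ = 0. ✓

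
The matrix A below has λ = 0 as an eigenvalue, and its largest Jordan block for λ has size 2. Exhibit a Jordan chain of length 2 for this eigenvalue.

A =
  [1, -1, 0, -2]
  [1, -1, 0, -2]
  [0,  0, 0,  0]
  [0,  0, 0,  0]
A Jordan chain for λ = 0 of length 2:
v_1 = (1, 1, 0, 0)ᵀ
v_2 = (1, 0, 0, 0)ᵀ

Let N = A − (0)·I. We want v_2 with N^2 v_2 = 0 but N^1 v_2 ≠ 0; then v_{j-1} := N · v_j for j = 2, …, 2.

Pick v_2 = (1, 0, 0, 0)ᵀ.
Then v_1 = N · v_2 = (1, 1, 0, 0)ᵀ.

Sanity check: (A − (0)·I) v_1 = (0, 0, 0, 0)ᵀ = 0. ✓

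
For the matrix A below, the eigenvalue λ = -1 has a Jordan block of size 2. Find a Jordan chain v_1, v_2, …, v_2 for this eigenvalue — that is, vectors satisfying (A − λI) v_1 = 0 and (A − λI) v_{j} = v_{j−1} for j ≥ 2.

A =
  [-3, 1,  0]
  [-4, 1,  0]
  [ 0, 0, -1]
A Jordan chain for λ = -1 of length 2:
v_1 = (-2, -4, 0)ᵀ
v_2 = (1, 0, 0)ᵀ

Let N = A − (-1)·I. We want v_2 with N^2 v_2 = 0 but N^1 v_2 ≠ 0; then v_{j-1} := N · v_j for j = 2, …, 2.

Pick v_2 = (1, 0, 0)ᵀ.
Then v_1 = N · v_2 = (-2, -4, 0)ᵀ.

Sanity check: (A − (-1)·I) v_1 = (0, 0, 0)ᵀ = 0. ✓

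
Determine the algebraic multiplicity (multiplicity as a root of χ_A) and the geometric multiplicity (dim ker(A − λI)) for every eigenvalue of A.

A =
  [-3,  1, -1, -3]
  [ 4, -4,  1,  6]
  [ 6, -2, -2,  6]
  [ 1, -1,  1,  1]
λ = -2: alg = 4, geom = 2

Step 1 — factor the characteristic polynomial to read off the algebraic multiplicities:
  χ_A(x) = (x + 2)^4

Step 2 — compute geometric multiplicities via the rank-nullity identity g(λ) = n − rank(A − λI):
  rank(A − (-2)·I) = 2, so dim ker(A − (-2)·I) = n − 2 = 2

Summary:
  λ = -2: algebraic multiplicity = 4, geometric multiplicity = 2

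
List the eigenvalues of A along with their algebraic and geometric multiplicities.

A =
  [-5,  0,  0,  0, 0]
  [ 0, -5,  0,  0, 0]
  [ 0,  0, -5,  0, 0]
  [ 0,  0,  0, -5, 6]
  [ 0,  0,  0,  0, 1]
λ = -5: alg = 4, geom = 4; λ = 1: alg = 1, geom = 1

Step 1 — factor the characteristic polynomial to read off the algebraic multiplicities:
  χ_A(x) = (x - 1)*(x + 5)^4

Step 2 — compute geometric multiplicities via the rank-nullity identity g(λ) = n − rank(A − λI):
  rank(A − (-5)·I) = 1, so dim ker(A − (-5)·I) = n − 1 = 4
  rank(A − (1)·I) = 4, so dim ker(A − (1)·I) = n − 4 = 1

Summary:
  λ = -5: algebraic multiplicity = 4, geometric multiplicity = 4
  λ = 1: algebraic multiplicity = 1, geometric multiplicity = 1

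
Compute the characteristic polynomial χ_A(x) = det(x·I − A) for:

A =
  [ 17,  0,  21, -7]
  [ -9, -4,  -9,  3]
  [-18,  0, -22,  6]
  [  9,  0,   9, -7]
x^4 + 16*x^3 + 96*x^2 + 256*x + 256

Expanding det(x·I − A) (e.g. by cofactor expansion or by noting that A is similar to its Jordan form J, which has the same characteristic polynomial as A) gives
  χ_A(x) = x^4 + 16*x^3 + 96*x^2 + 256*x + 256
which factors as (x + 4)^4. The eigenvalues (with algebraic multiplicities) are λ = -4 with multiplicity 4.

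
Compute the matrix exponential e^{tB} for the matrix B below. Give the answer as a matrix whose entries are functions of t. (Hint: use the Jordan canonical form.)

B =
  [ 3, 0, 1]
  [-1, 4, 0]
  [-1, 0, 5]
e^{tB} =
  [-t*exp(4*t) + exp(4*t), 0, t*exp(4*t)]
  [t^2*exp(4*t)/2 - t*exp(4*t), exp(4*t), -t^2*exp(4*t)/2]
  [-t*exp(4*t), 0, t*exp(4*t) + exp(4*t)]

Strategy: write B = P · J · P⁻¹ where J is a Jordan canonical form, so e^{tB} = P · e^{tJ} · P⁻¹, and e^{tJ} can be computed block-by-block.

B has Jordan form
J =
  [4, 1, 0]
  [0, 4, 1]
  [0, 0, 4]
(up to reordering of blocks).

Per-block formulas:
  For a 3×3 Jordan block J_3(4): exp(t · J_3(4)) = e^(4t)·(I + t·N + (t^2/2)·N^2), where N is the 3×3 nilpotent shift.

After assembling e^{tJ} and conjugating by P, we get:

e^{tB} =
  [-t*exp(4*t) + exp(4*t), 0, t*exp(4*t)]
  [t^2*exp(4*t)/2 - t*exp(4*t), exp(4*t), -t^2*exp(4*t)/2]
  [-t*exp(4*t), 0, t*exp(4*t) + exp(4*t)]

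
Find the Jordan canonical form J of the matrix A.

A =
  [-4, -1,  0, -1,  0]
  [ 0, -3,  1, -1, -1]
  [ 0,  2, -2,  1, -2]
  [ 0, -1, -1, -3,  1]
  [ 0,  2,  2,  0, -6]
J_2(-4) ⊕ J_1(-4) ⊕ J_2(-3)

The characteristic polynomial is
  det(x·I − A) = x^5 + 18*x^4 + 129*x^3 + 460*x^2 + 816*x + 576 = (x + 3)^2*(x + 4)^3

Eigenvalues and multiplicities (the geometric multiplicity of λ is n − rank(A − λI), which equals the number of Jordan blocks for λ):
  λ = -4: algebraic multiplicity = 3, geometric multiplicity = 2
  λ = -3: algebraic multiplicity = 2, geometric multiplicity = 1

Determining the block sizes for each eigenvalue:
  λ = -4: 2 blocks summing to 3 forces exactly one block of size 2 and the rest size 1 → block sizes [2, 1]
  λ = -3: one block (gm = 1), so the single block has size am = 2 → block sizes [2]

Assembling the blocks gives a Jordan form
J =
  [-4,  1,  0,  0,  0]
  [ 0, -4,  0,  0,  0]
  [ 0,  0, -4,  0,  0]
  [ 0,  0,  0, -3,  1]
  [ 0,  0,  0,  0, -3]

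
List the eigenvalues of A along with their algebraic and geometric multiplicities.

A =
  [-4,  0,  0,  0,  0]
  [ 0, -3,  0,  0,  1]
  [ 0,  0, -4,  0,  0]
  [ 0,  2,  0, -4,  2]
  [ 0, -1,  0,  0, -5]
λ = -4: alg = 5, geom = 4

Step 1 — factor the characteristic polynomial to read off the algebraic multiplicities:
  χ_A(x) = (x + 4)^5

Step 2 — compute geometric multiplicities via the rank-nullity identity g(λ) = n − rank(A − λI):
  rank(A − (-4)·I) = 1, so dim ker(A − (-4)·I) = n − 1 = 4

Summary:
  λ = -4: algebraic multiplicity = 5, geometric multiplicity = 4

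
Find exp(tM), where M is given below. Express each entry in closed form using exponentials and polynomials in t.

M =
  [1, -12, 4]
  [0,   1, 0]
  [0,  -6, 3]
e^{tM} =
  [exp(t), -6*exp(3*t) + 6*exp(t), 2*exp(3*t) - 2*exp(t)]
  [0, exp(t), 0]
  [0, -3*exp(3*t) + 3*exp(t), exp(3*t)]

Strategy: write M = P · J · P⁻¹ where J is a Jordan canonical form, so e^{tM} = P · e^{tJ} · P⁻¹, and e^{tJ} can be computed block-by-block.

M has Jordan form
J =
  [1, 0, 0]
  [0, 1, 0]
  [0, 0, 3]
(up to reordering of blocks).

Per-block formulas:
  For a 1×1 block at λ = 1: exp(t · [1]) = [e^(1t)].
  For a 1×1 block at λ = 3: exp(t · [3]) = [e^(3t)].

After assembling e^{tJ} and conjugating by P, we get:

e^{tM} =
  [exp(t), -6*exp(3*t) + 6*exp(t), 2*exp(3*t) - 2*exp(t)]
  [0, exp(t), 0]
  [0, -3*exp(3*t) + 3*exp(t), exp(3*t)]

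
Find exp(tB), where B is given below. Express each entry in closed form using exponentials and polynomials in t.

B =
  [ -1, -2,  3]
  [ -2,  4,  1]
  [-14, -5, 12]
e^{tB} =
  [-t^2*exp(5*t) - 6*t*exp(5*t) + exp(5*t), -t^2*exp(5*t)/2 - 2*t*exp(5*t), t^2*exp(5*t)/2 + 3*t*exp(5*t)]
  [-2*t*exp(5*t), -t*exp(5*t) + exp(5*t), t*exp(5*t)]
  [-2*t^2*exp(5*t) - 14*t*exp(5*t), -t^2*exp(5*t) - 5*t*exp(5*t), t^2*exp(5*t) + 7*t*exp(5*t) + exp(5*t)]

Strategy: write B = P · J · P⁻¹ where J is a Jordan canonical form, so e^{tB} = P · e^{tJ} · P⁻¹, and e^{tJ} can be computed block-by-block.

B has Jordan form
J =
  [5, 1, 0]
  [0, 5, 1]
  [0, 0, 5]
(up to reordering of blocks).

Per-block formulas:
  For a 3×3 Jordan block J_3(5): exp(t · J_3(5)) = e^(5t)·(I + t·N + (t^2/2)·N^2), where N is the 3×3 nilpotent shift.

After assembling e^{tJ} and conjugating by P, we get:

e^{tB} =
  [-t^2*exp(5*t) - 6*t*exp(5*t) + exp(5*t), -t^2*exp(5*t)/2 - 2*t*exp(5*t), t^2*exp(5*t)/2 + 3*t*exp(5*t)]
  [-2*t*exp(5*t), -t*exp(5*t) + exp(5*t), t*exp(5*t)]
  [-2*t^2*exp(5*t) - 14*t*exp(5*t), -t^2*exp(5*t) - 5*t*exp(5*t), t^2*exp(5*t) + 7*t*exp(5*t) + exp(5*t)]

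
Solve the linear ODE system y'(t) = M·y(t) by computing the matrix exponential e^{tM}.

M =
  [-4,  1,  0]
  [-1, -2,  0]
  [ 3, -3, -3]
e^{tM} =
  [-t*exp(-3*t) + exp(-3*t), t*exp(-3*t), 0]
  [-t*exp(-3*t), t*exp(-3*t) + exp(-3*t), 0]
  [3*t*exp(-3*t), -3*t*exp(-3*t), exp(-3*t)]

Strategy: write M = P · J · P⁻¹ where J is a Jordan canonical form, so e^{tM} = P · e^{tJ} · P⁻¹, and e^{tJ} can be computed block-by-block.

M has Jordan form
J =
  [-3,  1,  0]
  [ 0, -3,  0]
  [ 0,  0, -3]
(up to reordering of blocks).

Per-block formulas:
  For a 1×1 block at λ = -3: exp(t · [-3]) = [e^(-3t)].
  For a 2×2 Jordan block J_2(-3): exp(t · J_2(-3)) = e^(-3t)·(I + t·N), where N is the 2×2 nilpotent shift.

After assembling e^{tJ} and conjugating by P, we get:

e^{tM} =
  [-t*exp(-3*t) + exp(-3*t), t*exp(-3*t), 0]
  [-t*exp(-3*t), t*exp(-3*t) + exp(-3*t), 0]
  [3*t*exp(-3*t), -3*t*exp(-3*t), exp(-3*t)]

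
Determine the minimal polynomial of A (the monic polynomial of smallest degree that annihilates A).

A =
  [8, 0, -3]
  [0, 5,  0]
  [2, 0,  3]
x^2 - 11*x + 30

The characteristic polynomial is χ_A(x) = (x - 6)*(x - 5)^2, so the eigenvalues are known. The minimal polynomial is
  m_A(x) = Π_λ (x − λ)^{k_λ}
where k_λ is the size of the *largest* Jordan block for λ (equivalently, the smallest k with (A − λI)^k v = 0 for every generalised eigenvector v of λ).

  λ = 5: largest Jordan block has size 1, contributing (x − 5)
  λ = 6: largest Jordan block has size 1, contributing (x − 6)

So m_A(x) = (x - 6)*(x - 5) = x^2 - 11*x + 30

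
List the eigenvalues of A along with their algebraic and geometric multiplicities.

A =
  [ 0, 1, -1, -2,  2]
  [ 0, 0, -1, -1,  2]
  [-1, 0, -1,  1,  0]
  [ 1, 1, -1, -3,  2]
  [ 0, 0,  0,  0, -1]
λ = -1: alg = 5, geom = 3

Step 1 — factor the characteristic polynomial to read off the algebraic multiplicities:
  χ_A(x) = (x + 1)^5

Step 2 — compute geometric multiplicities via the rank-nullity identity g(λ) = n − rank(A − λI):
  rank(A − (-1)·I) = 2, so dim ker(A − (-1)·I) = n − 2 = 3

Summary:
  λ = -1: algebraic multiplicity = 5, geometric multiplicity = 3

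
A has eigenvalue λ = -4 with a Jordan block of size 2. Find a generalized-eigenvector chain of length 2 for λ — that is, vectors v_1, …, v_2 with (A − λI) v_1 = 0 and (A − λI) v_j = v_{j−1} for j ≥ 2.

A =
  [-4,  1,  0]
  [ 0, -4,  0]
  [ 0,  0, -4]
A Jordan chain for λ = -4 of length 2:
v_1 = (1, 0, 0)ᵀ
v_2 = (0, 1, 0)ᵀ

Let N = A − (-4)·I. We want v_2 with N^2 v_2 = 0 but N^1 v_2 ≠ 0; then v_{j-1} := N · v_j for j = 2, …, 2.

Pick v_2 = (0, 1, 0)ᵀ.
Then v_1 = N · v_2 = (1, 0, 0)ᵀ.

Sanity check: (A − (-4)·I) v_1 = (0, 0, 0)ᵀ = 0. ✓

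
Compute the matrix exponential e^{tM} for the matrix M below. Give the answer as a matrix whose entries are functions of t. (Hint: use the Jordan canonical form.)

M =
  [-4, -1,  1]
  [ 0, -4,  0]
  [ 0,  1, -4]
e^{tM} =
  [exp(-4*t), t^2*exp(-4*t)/2 - t*exp(-4*t), t*exp(-4*t)]
  [0, exp(-4*t), 0]
  [0, t*exp(-4*t), exp(-4*t)]

Strategy: write M = P · J · P⁻¹ where J is a Jordan canonical form, so e^{tM} = P · e^{tJ} · P⁻¹, and e^{tJ} can be computed block-by-block.

M has Jordan form
J =
  [-4,  1,  0]
  [ 0, -4,  1]
  [ 0,  0, -4]
(up to reordering of blocks).

Per-block formulas:
  For a 3×3 Jordan block J_3(-4): exp(t · J_3(-4)) = e^(-4t)·(I + t·N + (t^2/2)·N^2), where N is the 3×3 nilpotent shift.

After assembling e^{tJ} and conjugating by P, we get:

e^{tM} =
  [exp(-4*t), t^2*exp(-4*t)/2 - t*exp(-4*t), t*exp(-4*t)]
  [0, exp(-4*t), 0]
  [0, t*exp(-4*t), exp(-4*t)]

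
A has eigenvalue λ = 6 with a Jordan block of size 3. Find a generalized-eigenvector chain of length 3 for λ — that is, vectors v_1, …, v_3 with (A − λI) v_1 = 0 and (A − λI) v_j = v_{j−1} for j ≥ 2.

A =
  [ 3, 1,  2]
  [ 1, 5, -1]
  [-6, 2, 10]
A Jordan chain for λ = 6 of length 3:
v_1 = (-2, 2, -4)ᵀ
v_2 = (-3, 1, -6)ᵀ
v_3 = (1, 0, 0)ᵀ

Let N = A − (6)·I. We want v_3 with N^3 v_3 = 0 but N^2 v_3 ≠ 0; then v_{j-1} := N · v_j for j = 3, …, 2.

Pick v_3 = (1, 0, 0)ᵀ.
Then v_2 = N · v_3 = (-3, 1, -6)ᵀ.
Then v_1 = N · v_2 = (-2, 2, -4)ᵀ.

Sanity check: (A − (6)·I) v_1 = (0, 0, 0)ᵀ = 0. ✓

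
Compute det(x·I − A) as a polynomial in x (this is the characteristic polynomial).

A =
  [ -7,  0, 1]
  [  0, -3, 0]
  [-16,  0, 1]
x^3 + 9*x^2 + 27*x + 27

Expanding det(x·I − A) (e.g. by cofactor expansion or by noting that A is similar to its Jordan form J, which has the same characteristic polynomial as A) gives
  χ_A(x) = x^3 + 9*x^2 + 27*x + 27
which factors as (x + 3)^3. The eigenvalues (with algebraic multiplicities) are λ = -3 with multiplicity 3.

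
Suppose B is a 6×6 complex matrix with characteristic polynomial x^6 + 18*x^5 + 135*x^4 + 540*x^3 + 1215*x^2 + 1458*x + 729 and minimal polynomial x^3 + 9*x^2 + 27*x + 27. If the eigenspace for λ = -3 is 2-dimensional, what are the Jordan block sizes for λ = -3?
Block sizes for λ = -3: [3, 3]

Step 1 — from the characteristic polynomial, algebraic multiplicity of λ = -3 is 6. From dim ker(B − (-3)·I) = 2, there are exactly 2 Jordan blocks for λ = -3.
Step 2 — from the minimal polynomial, the factor (x + 3)^3 tells us the largest block for λ = -3 has size 3.
Step 3 — with total size 6, 2 blocks, and largest block 3, the block sizes (in nonincreasing order) are [3, 3].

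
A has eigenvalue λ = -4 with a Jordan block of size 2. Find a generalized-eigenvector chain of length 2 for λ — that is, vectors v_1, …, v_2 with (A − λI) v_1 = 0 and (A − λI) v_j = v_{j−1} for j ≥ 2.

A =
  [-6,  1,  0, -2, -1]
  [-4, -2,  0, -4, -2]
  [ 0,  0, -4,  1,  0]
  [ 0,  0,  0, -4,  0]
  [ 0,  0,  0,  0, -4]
A Jordan chain for λ = -4 of length 2:
v_1 = (-2, -4, 0, 0, 0)ᵀ
v_2 = (1, 0, 0, 0, 0)ᵀ

Let N = A − (-4)·I. We want v_2 with N^2 v_2 = 0 but N^1 v_2 ≠ 0; then v_{j-1} := N · v_j for j = 2, …, 2.

Pick v_2 = (1, 0, 0, 0, 0)ᵀ.
Then v_1 = N · v_2 = (-2, -4, 0, 0, 0)ᵀ.

Sanity check: (A − (-4)·I) v_1 = (0, 0, 0, 0, 0)ᵀ = 0. ✓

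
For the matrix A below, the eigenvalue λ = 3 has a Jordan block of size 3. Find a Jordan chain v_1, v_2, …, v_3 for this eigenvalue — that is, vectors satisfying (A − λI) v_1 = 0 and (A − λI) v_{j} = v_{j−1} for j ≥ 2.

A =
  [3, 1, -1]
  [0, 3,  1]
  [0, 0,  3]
A Jordan chain for λ = 3 of length 3:
v_1 = (1, 0, 0)ᵀ
v_2 = (-1, 1, 0)ᵀ
v_3 = (0, 0, 1)ᵀ

Let N = A − (3)·I. We want v_3 with N^3 v_3 = 0 but N^2 v_3 ≠ 0; then v_{j-1} := N · v_j for j = 3, …, 2.

Pick v_3 = (0, 0, 1)ᵀ.
Then v_2 = N · v_3 = (-1, 1, 0)ᵀ.
Then v_1 = N · v_2 = (1, 0, 0)ᵀ.

Sanity check: (A − (3)·I) v_1 = (0, 0, 0)ᵀ = 0. ✓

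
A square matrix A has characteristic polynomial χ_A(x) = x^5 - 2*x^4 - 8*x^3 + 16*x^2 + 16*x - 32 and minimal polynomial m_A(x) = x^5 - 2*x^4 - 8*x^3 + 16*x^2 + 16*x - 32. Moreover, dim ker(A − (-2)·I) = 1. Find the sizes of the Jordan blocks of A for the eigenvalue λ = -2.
Block sizes for λ = -2: [2]

Step 1 — from the characteristic polynomial, algebraic multiplicity of λ = -2 is 2. From dim ker(A − (-2)·I) = 1, there are exactly 1 Jordan blocks for λ = -2.
Step 2 — from the minimal polynomial, the factor (x + 2)^2 tells us the largest block for λ = -2 has size 2.
Step 3 — with total size 2, 1 blocks, and largest block 2, the block sizes (in nonincreasing order) are [2].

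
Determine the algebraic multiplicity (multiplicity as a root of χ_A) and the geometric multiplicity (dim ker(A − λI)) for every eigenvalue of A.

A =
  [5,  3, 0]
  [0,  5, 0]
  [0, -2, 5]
λ = 5: alg = 3, geom = 2

Step 1 — factor the characteristic polynomial to read off the algebraic multiplicities:
  χ_A(x) = (x - 5)^3

Step 2 — compute geometric multiplicities via the rank-nullity identity g(λ) = n − rank(A − λI):
  rank(A − (5)·I) = 1, so dim ker(A − (5)·I) = n − 1 = 2

Summary:
  λ = 5: algebraic multiplicity = 3, geometric multiplicity = 2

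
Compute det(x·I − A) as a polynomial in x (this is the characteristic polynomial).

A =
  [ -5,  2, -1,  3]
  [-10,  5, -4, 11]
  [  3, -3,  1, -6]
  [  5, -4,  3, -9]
x^4 + 8*x^3 + 24*x^2 + 32*x + 16

Expanding det(x·I − A) (e.g. by cofactor expansion or by noting that A is similar to its Jordan form J, which has the same characteristic polynomial as A) gives
  χ_A(x) = x^4 + 8*x^3 + 24*x^2 + 32*x + 16
which factors as (x + 2)^4. The eigenvalues (with algebraic multiplicities) are λ = -2 with multiplicity 4.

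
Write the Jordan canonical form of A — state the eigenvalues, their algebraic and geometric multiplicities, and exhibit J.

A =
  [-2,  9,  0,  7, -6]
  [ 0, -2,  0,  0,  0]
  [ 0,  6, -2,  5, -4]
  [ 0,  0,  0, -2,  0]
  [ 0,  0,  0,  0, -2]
J_2(-2) ⊕ J_2(-2) ⊕ J_1(-2)

The characteristic polynomial is
  det(x·I − A) = x^5 + 10*x^4 + 40*x^3 + 80*x^2 + 80*x + 32 = (x + 2)^5

Eigenvalues and multiplicities (the geometric multiplicity of λ is n − rank(A − λI), which equals the number of Jordan blocks for λ):
  λ = -2: algebraic multiplicity = 5, geometric multiplicity = 3

Determining the block sizes for each eigenvalue:
  λ = -2: with am = 5 and gm = 3, the partition is not yet determined (e.g. several partitions of 5 into 3 parts exist). Let N = A − (-2)·I. Computing rank(N^1) = 2, rank(N^2) = 0; the number of blocks of size ≥ j is rank(N^{j−1}) − rank(N^j), giving [3, 2]. So we have 2 block(s) of size 2, 1 block(s) of size 1 → block sizes [2, 2, 1]

Assembling the blocks gives a Jordan form
J =
  [-2,  1,  0,  0,  0]
  [ 0, -2,  0,  0,  0]
  [ 0,  0, -2,  1,  0]
  [ 0,  0,  0, -2,  0]
  [ 0,  0,  0,  0, -2]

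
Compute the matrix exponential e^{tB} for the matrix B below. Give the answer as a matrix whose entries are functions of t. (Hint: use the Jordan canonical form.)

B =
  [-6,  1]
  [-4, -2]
e^{tB} =
  [-2*t*exp(-4*t) + exp(-4*t), t*exp(-4*t)]
  [-4*t*exp(-4*t), 2*t*exp(-4*t) + exp(-4*t)]

Strategy: write B = P · J · P⁻¹ where J is a Jordan canonical form, so e^{tB} = P · e^{tJ} · P⁻¹, and e^{tJ} can be computed block-by-block.

B has Jordan form
J =
  [-4,  1]
  [ 0, -4]
(up to reordering of blocks).

Per-block formulas:
  For a 2×2 Jordan block J_2(-4): exp(t · J_2(-4)) = e^(-4t)·(I + t·N), where N is the 2×2 nilpotent shift.

After assembling e^{tJ} and conjugating by P, we get:

e^{tB} =
  [-2*t*exp(-4*t) + exp(-4*t), t*exp(-4*t)]
  [-4*t*exp(-4*t), 2*t*exp(-4*t) + exp(-4*t)]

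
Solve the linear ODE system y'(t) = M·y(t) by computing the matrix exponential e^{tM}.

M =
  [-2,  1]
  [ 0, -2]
e^{tM} =
  [exp(-2*t), t*exp(-2*t)]
  [0, exp(-2*t)]

Strategy: write M = P · J · P⁻¹ where J is a Jordan canonical form, so e^{tM} = P · e^{tJ} · P⁻¹, and e^{tJ} can be computed block-by-block.

M has Jordan form
J =
  [-2,  1]
  [ 0, -2]
(up to reordering of blocks).

Per-block formulas:
  For a 2×2 Jordan block J_2(-2): exp(t · J_2(-2)) = e^(-2t)·(I + t·N), where N is the 2×2 nilpotent shift.

After assembling e^{tJ} and conjugating by P, we get:

e^{tM} =
  [exp(-2*t), t*exp(-2*t)]
  [0, exp(-2*t)]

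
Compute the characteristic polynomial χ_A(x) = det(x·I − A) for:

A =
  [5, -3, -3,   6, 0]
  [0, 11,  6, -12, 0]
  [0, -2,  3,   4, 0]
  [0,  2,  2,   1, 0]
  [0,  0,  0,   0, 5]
x^5 - 25*x^4 + 250*x^3 - 1250*x^2 + 3125*x - 3125

Expanding det(x·I − A) (e.g. by cofactor expansion or by noting that A is similar to its Jordan form J, which has the same characteristic polynomial as A) gives
  χ_A(x) = x^5 - 25*x^4 + 250*x^3 - 1250*x^2 + 3125*x - 3125
which factors as (x - 5)^5. The eigenvalues (with algebraic multiplicities) are λ = 5 with multiplicity 5.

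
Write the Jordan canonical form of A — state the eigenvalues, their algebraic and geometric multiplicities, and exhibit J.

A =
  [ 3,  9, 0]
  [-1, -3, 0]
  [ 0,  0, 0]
J_2(0) ⊕ J_1(0)

The characteristic polynomial is
  det(x·I − A) = x^3

Eigenvalues and multiplicities (the geometric multiplicity of λ is n − rank(A − λI), which equals the number of Jordan blocks for λ):
  λ = 0: algebraic multiplicity = 3, geometric multiplicity = 2

Determining the block sizes for each eigenvalue:
  λ = 0: 2 blocks summing to 3 forces exactly one block of size 2 and the rest size 1 → block sizes [2, 1]

Assembling the blocks gives a Jordan form
J =
  [0, 1, 0]
  [0, 0, 0]
  [0, 0, 0]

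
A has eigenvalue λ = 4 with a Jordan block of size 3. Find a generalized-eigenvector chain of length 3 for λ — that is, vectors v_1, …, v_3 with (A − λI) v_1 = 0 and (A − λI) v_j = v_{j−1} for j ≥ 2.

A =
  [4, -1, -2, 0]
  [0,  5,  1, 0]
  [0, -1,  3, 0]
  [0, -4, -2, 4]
A Jordan chain for λ = 4 of length 3:
v_1 = (1, 0, 0, -2)ᵀ
v_2 = (-1, 1, -1, -4)ᵀ
v_3 = (0, 1, 0, 0)ᵀ

Let N = A − (4)·I. We want v_3 with N^3 v_3 = 0 but N^2 v_3 ≠ 0; then v_{j-1} := N · v_j for j = 3, …, 2.

Pick v_3 = (0, 1, 0, 0)ᵀ.
Then v_2 = N · v_3 = (-1, 1, -1, -4)ᵀ.
Then v_1 = N · v_2 = (1, 0, 0, -2)ᵀ.

Sanity check: (A − (4)·I) v_1 = (0, 0, 0, 0)ᵀ = 0. ✓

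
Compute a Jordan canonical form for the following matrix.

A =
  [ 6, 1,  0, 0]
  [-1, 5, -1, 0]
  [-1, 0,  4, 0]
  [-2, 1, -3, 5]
J_3(5) ⊕ J_1(5)

The characteristic polynomial is
  det(x·I − A) = x^4 - 20*x^3 + 150*x^2 - 500*x + 625 = (x - 5)^4

Eigenvalues and multiplicities (the geometric multiplicity of λ is n − rank(A − λI), which equals the number of Jordan blocks for λ):
  λ = 5: algebraic multiplicity = 4, geometric multiplicity = 2

Determining the block sizes for each eigenvalue:
  λ = 5: with am = 4 and gm = 2, the partition is not yet determined (e.g. several partitions of 4 into 2 parts exist). Let N = A − (5)·I. Computing rank(N^1) = 2, rank(N^2) = 1, rank(N^3) = 0; the number of blocks of size ≥ j is rank(N^{j−1}) − rank(N^j), giving [2, 1, 1]. So we have 1 block(s) of size 3, 1 block(s) of size 1 → block sizes [3, 1]

Assembling the blocks gives a Jordan form
J =
  [5, 1, 0, 0]
  [0, 5, 1, 0]
  [0, 0, 5, 0]
  [0, 0, 0, 5]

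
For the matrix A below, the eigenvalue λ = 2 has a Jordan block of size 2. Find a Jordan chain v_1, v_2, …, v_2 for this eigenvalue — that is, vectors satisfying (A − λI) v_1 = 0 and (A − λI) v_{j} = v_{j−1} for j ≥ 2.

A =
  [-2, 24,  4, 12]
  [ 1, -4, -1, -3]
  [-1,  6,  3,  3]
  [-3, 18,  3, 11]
A Jordan chain for λ = 2 of length 2:
v_1 = (-4, 1, -1, -3)ᵀ
v_2 = (1, 0, 0, 0)ᵀ

Let N = A − (2)·I. We want v_2 with N^2 v_2 = 0 but N^1 v_2 ≠ 0; then v_{j-1} := N · v_j for j = 2, …, 2.

Pick v_2 = (1, 0, 0, 0)ᵀ.
Then v_1 = N · v_2 = (-4, 1, -1, -3)ᵀ.

Sanity check: (A − (2)·I) v_1 = (0, 0, 0, 0)ᵀ = 0. ✓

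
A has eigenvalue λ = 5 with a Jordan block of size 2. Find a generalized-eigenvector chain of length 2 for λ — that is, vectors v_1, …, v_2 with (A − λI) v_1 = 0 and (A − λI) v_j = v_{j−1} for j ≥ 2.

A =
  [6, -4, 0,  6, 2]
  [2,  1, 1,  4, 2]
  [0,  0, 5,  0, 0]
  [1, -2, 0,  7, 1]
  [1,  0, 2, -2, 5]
A Jordan chain for λ = 5 of length 2:
v_1 = (-4, -4, 0, -2, 0)ᵀ
v_2 = (0, 1, 0, 0, 0)ᵀ

Let N = A − (5)·I. We want v_2 with N^2 v_2 = 0 but N^1 v_2 ≠ 0; then v_{j-1} := N · v_j for j = 2, …, 2.

Pick v_2 = (0, 1, 0, 0, 0)ᵀ.
Then v_1 = N · v_2 = (-4, -4, 0, -2, 0)ᵀ.

Sanity check: (A − (5)·I) v_1 = (0, 0, 0, 0, 0)ᵀ = 0. ✓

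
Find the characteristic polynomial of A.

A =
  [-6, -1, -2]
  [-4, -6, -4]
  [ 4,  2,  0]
x^3 + 12*x^2 + 48*x + 64

Expanding det(x·I − A) (e.g. by cofactor expansion or by noting that A is similar to its Jordan form J, which has the same characteristic polynomial as A) gives
  χ_A(x) = x^3 + 12*x^2 + 48*x + 64
which factors as (x + 4)^3. The eigenvalues (with algebraic multiplicities) are λ = -4 with multiplicity 3.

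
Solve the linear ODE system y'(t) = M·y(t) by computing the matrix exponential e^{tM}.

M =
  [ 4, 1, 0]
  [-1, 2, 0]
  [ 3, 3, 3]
e^{tM} =
  [t*exp(3*t) + exp(3*t), t*exp(3*t), 0]
  [-t*exp(3*t), -t*exp(3*t) + exp(3*t), 0]
  [3*t*exp(3*t), 3*t*exp(3*t), exp(3*t)]

Strategy: write M = P · J · P⁻¹ where J is a Jordan canonical form, so e^{tM} = P · e^{tJ} · P⁻¹, and e^{tJ} can be computed block-by-block.

M has Jordan form
J =
  [3, 1, 0]
  [0, 3, 0]
  [0, 0, 3]
(up to reordering of blocks).

Per-block formulas:
  For a 2×2 Jordan block J_2(3): exp(t · J_2(3)) = e^(3t)·(I + t·N), where N is the 2×2 nilpotent shift.
  For a 1×1 block at λ = 3: exp(t · [3]) = [e^(3t)].

After assembling e^{tJ} and conjugating by P, we get:

e^{tM} =
  [t*exp(3*t) + exp(3*t), t*exp(3*t), 0]
  [-t*exp(3*t), -t*exp(3*t) + exp(3*t), 0]
  [3*t*exp(3*t), 3*t*exp(3*t), exp(3*t)]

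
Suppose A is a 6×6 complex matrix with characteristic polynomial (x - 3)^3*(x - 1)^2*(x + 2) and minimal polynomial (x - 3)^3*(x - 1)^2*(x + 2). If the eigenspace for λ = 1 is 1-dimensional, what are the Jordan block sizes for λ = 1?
Block sizes for λ = 1: [2]

Step 1 — from the characteristic polynomial, algebraic multiplicity of λ = 1 is 2. From dim ker(A − (1)·I) = 1, there are exactly 1 Jordan blocks for λ = 1.
Step 2 — from the minimal polynomial, the factor (x − 1)^2 tells us the largest block for λ = 1 has size 2.
Step 3 — with total size 2, 1 blocks, and largest block 2, the block sizes (in nonincreasing order) are [2].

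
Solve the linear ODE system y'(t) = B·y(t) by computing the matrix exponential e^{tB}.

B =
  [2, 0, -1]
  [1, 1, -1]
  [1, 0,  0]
e^{tB} =
  [t*exp(t) + exp(t), 0, -t*exp(t)]
  [t*exp(t), exp(t), -t*exp(t)]
  [t*exp(t), 0, -t*exp(t) + exp(t)]

Strategy: write B = P · J · P⁻¹ where J is a Jordan canonical form, so e^{tB} = P · e^{tJ} · P⁻¹, and e^{tJ} can be computed block-by-block.

B has Jordan form
J =
  [1, 1, 0]
  [0, 1, 0]
  [0, 0, 1]
(up to reordering of blocks).

Per-block formulas:
  For a 2×2 Jordan block J_2(1): exp(t · J_2(1)) = e^(1t)·(I + t·N), where N is the 2×2 nilpotent shift.
  For a 1×1 block at λ = 1: exp(t · [1]) = [e^(1t)].

After assembling e^{tJ} and conjugating by P, we get:

e^{tB} =
  [t*exp(t) + exp(t), 0, -t*exp(t)]
  [t*exp(t), exp(t), -t*exp(t)]
  [t*exp(t), 0, -t*exp(t) + exp(t)]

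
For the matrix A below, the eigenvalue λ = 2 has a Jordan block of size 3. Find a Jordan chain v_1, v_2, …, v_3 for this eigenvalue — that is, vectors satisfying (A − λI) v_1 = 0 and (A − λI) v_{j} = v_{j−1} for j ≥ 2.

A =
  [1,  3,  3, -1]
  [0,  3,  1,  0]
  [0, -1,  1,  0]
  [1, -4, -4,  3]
A Jordan chain for λ = 2 of length 3:
v_1 = (1, 0, 0, -1)ᵀ
v_2 = (3, 1, -1, -4)ᵀ
v_3 = (0, 1, 0, 0)ᵀ

Let N = A − (2)·I. We want v_3 with N^3 v_3 = 0 but N^2 v_3 ≠ 0; then v_{j-1} := N · v_j for j = 3, …, 2.

Pick v_3 = (0, 1, 0, 0)ᵀ.
Then v_2 = N · v_3 = (3, 1, -1, -4)ᵀ.
Then v_1 = N · v_2 = (1, 0, 0, -1)ᵀ.

Sanity check: (A − (2)·I) v_1 = (0, 0, 0, 0)ᵀ = 0. ✓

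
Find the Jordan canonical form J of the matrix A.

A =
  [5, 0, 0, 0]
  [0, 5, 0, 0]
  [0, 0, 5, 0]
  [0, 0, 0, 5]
J_1(5) ⊕ J_1(5) ⊕ J_1(5) ⊕ J_1(5)

The characteristic polynomial is
  det(x·I − A) = x^4 - 20*x^3 + 150*x^2 - 500*x + 625 = (x - 5)^4

Eigenvalues and multiplicities (the geometric multiplicity of λ is n − rank(A − λI), which equals the number of Jordan blocks for λ):
  λ = 5: algebraic multiplicity = 4, geometric multiplicity = 4

Determining the block sizes for each eigenvalue:
  λ = 5: gm = am = 4, so every block has size 1 → block sizes [1, 1, 1, 1]

Assembling the blocks gives a Jordan form
J =
  [5, 0, 0, 0]
  [0, 5, 0, 0]
  [0, 0, 5, 0]
  [0, 0, 0, 5]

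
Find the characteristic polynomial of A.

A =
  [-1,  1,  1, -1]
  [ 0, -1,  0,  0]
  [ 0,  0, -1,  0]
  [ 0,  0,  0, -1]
x^4 + 4*x^3 + 6*x^2 + 4*x + 1

Expanding det(x·I − A) (e.g. by cofactor expansion or by noting that A is similar to its Jordan form J, which has the same characteristic polynomial as A) gives
  χ_A(x) = x^4 + 4*x^3 + 6*x^2 + 4*x + 1
which factors as (x + 1)^4. The eigenvalues (with algebraic multiplicities) are λ = -1 with multiplicity 4.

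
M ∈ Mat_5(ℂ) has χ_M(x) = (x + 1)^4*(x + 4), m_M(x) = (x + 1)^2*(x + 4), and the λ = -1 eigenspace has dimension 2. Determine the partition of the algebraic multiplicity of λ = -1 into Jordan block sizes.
Block sizes for λ = -1: [2, 2]

Step 1 — from the characteristic polynomial, algebraic multiplicity of λ = -1 is 4. From dim ker(M − (-1)·I) = 2, there are exactly 2 Jordan blocks for λ = -1.
Step 2 — from the minimal polynomial, the factor (x + 1)^2 tells us the largest block for λ = -1 has size 2.
Step 3 — with total size 4, 2 blocks, and largest block 2, the block sizes (in nonincreasing order) are [2, 2].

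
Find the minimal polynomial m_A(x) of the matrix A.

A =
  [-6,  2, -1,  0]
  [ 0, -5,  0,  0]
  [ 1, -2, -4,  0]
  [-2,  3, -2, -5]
x^2 + 10*x + 25

The characteristic polynomial is χ_A(x) = (x + 5)^4, so the eigenvalues are known. The minimal polynomial is
  m_A(x) = Π_λ (x − λ)^{k_λ}
where k_λ is the size of the *largest* Jordan block for λ (equivalently, the smallest k with (A − λI)^k v = 0 for every generalised eigenvector v of λ).

  λ = -5: largest Jordan block has size 2, contributing (x + 5)^2

So m_A(x) = (x + 5)^2 = x^2 + 10*x + 25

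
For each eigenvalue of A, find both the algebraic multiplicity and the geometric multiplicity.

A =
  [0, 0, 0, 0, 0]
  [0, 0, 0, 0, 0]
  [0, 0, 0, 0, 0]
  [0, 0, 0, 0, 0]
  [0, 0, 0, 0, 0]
λ = 0: alg = 5, geom = 5

Step 1 — factor the characteristic polynomial to read off the algebraic multiplicities:
  χ_A(x) = x^5

Step 2 — compute geometric multiplicities via the rank-nullity identity g(λ) = n − rank(A − λI):
  rank(A − (0)·I) = 0, so dim ker(A − (0)·I) = n − 0 = 5

Summary:
  λ = 0: algebraic multiplicity = 5, geometric multiplicity = 5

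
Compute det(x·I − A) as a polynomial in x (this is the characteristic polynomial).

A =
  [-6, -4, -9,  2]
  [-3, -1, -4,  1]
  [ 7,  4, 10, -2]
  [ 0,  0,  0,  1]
x^4 - 4*x^3 + 6*x^2 - 4*x + 1

Expanding det(x·I − A) (e.g. by cofactor expansion or by noting that A is similar to its Jordan form J, which has the same characteristic polynomial as A) gives
  χ_A(x) = x^4 - 4*x^3 + 6*x^2 - 4*x + 1
which factors as (x - 1)^4. The eigenvalues (with algebraic multiplicities) are λ = 1 with multiplicity 4.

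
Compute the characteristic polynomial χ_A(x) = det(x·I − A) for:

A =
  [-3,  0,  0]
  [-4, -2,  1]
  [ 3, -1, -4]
x^3 + 9*x^2 + 27*x + 27

Expanding det(x·I − A) (e.g. by cofactor expansion or by noting that A is similar to its Jordan form J, which has the same characteristic polynomial as A) gives
  χ_A(x) = x^3 + 9*x^2 + 27*x + 27
which factors as (x + 3)^3. The eigenvalues (with algebraic multiplicities) are λ = -3 with multiplicity 3.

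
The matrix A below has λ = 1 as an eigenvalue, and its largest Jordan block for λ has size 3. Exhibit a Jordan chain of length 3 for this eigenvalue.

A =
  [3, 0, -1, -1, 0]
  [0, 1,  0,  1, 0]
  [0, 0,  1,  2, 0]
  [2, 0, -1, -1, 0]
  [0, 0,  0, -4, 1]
A Jordan chain for λ = 1 of length 3:
v_1 = (2, 2, 4, 0, -8)ᵀ
v_2 = (2, 0, 0, 2, 0)ᵀ
v_3 = (1, 0, 0, 0, 0)ᵀ

Let N = A − (1)·I. We want v_3 with N^3 v_3 = 0 but N^2 v_3 ≠ 0; then v_{j-1} := N · v_j for j = 3, …, 2.

Pick v_3 = (1, 0, 0, 0, 0)ᵀ.
Then v_2 = N · v_3 = (2, 0, 0, 2, 0)ᵀ.
Then v_1 = N · v_2 = (2, 2, 4, 0, -8)ᵀ.

Sanity check: (A − (1)·I) v_1 = (0, 0, 0, 0, 0)ᵀ = 0. ✓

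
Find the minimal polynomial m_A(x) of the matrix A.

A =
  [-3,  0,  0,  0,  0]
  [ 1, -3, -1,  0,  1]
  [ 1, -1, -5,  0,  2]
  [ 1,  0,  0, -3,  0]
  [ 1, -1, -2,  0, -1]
x^3 + 9*x^2 + 27*x + 27

The characteristic polynomial is χ_A(x) = (x + 3)^5, so the eigenvalues are known. The minimal polynomial is
  m_A(x) = Π_λ (x − λ)^{k_λ}
where k_λ is the size of the *largest* Jordan block for λ (equivalently, the smallest k with (A − λI)^k v = 0 for every generalised eigenvector v of λ).

  λ = -3: largest Jordan block has size 3, contributing (x + 3)^3

So m_A(x) = (x + 3)^3 = x^3 + 9*x^2 + 27*x + 27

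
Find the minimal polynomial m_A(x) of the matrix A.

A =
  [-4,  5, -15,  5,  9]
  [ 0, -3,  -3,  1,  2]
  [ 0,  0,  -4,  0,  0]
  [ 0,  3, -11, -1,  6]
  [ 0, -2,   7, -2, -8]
x^3 + 12*x^2 + 48*x + 64

The characteristic polynomial is χ_A(x) = (x + 4)^5, so the eigenvalues are known. The minimal polynomial is
  m_A(x) = Π_λ (x − λ)^{k_λ}
where k_λ is the size of the *largest* Jordan block for λ (equivalently, the smallest k with (A − λI)^k v = 0 for every generalised eigenvector v of λ).

  λ = -4: largest Jordan block has size 3, contributing (x + 4)^3

So m_A(x) = (x + 4)^3 = x^3 + 12*x^2 + 48*x + 64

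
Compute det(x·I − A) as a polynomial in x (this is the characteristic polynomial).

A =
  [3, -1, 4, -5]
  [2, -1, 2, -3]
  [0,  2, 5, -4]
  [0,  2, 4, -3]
x^4 - 4*x^3 + 6*x^2 - 4*x + 1

Expanding det(x·I − A) (e.g. by cofactor expansion or by noting that A is similar to its Jordan form J, which has the same characteristic polynomial as A) gives
  χ_A(x) = x^4 - 4*x^3 + 6*x^2 - 4*x + 1
which factors as (x - 1)^4. The eigenvalues (with algebraic multiplicities) are λ = 1 with multiplicity 4.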